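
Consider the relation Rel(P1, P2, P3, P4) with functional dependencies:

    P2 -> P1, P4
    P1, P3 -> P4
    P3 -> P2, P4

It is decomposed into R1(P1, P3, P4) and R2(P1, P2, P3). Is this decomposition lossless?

Common attributes: R1 ∩ R2 = {P1, P3}.
Closure of {P1, P3}: P1, P3 → P4 applies, adding P4; P3 → P2, P4 applies, adding P2. So (P1, P3)⁺ = {P1, P2, P3, P4}.
This closure contains every attribute of R1, so R1 ∩ R2 → R1. The join is lossless.

Yes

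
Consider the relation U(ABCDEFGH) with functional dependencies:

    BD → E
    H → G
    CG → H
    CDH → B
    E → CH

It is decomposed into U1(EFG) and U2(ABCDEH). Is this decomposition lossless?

No

Common attributes: U1 ∩ U2 = {E}.
Closure of {E}: E → CH applies, adding CH; H → G applies, adding G. So (E)⁺ = {CEGH}.
The closure contains neither all of U1 = {EFG} nor all of U2 = {ABCDEH}, so the common attributes are not a superkey of either fragment. The join is lossy.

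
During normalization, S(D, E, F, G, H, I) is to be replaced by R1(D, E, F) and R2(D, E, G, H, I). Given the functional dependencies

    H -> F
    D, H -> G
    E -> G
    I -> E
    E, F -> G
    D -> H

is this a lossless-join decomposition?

Yes

Common attributes: R1 ∩ R2 = {D, E}.
Closure of {D, E}: E → G applies, adding G; D → H applies, adding H; H → F applies, adding F. So (D, E)⁺ = {D, E, F, G, H}.
This closure contains every attribute of R1, so R1 ∩ R2 → R1. The join is lossless.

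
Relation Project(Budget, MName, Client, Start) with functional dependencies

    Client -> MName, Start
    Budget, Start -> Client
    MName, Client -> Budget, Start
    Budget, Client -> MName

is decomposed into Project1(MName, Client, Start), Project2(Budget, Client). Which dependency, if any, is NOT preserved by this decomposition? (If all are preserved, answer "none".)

Check Budget, Start → Client: no single fragment contains all of {Budget, Client, Start}, and the restricted closure of {Budget, Start} across the fragments never reaches {Client}.
Client → MName, Start is preserved.
MName, Client → Budget, Start is preserved.
Budget, Client → MName is preserved.

Budget, Start -> Client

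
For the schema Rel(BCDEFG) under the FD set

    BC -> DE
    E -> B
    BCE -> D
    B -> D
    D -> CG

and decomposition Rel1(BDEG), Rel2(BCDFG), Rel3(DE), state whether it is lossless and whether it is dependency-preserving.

Lossless test (chase): Rows 1 and 3 agree on E; apply E→B and equate their B entries. Rows 1 and 2 agree on D; apply D→CG and equate their CG entries. Rows 1 and 3 agree on D; apply D→CG and equate their CG entries. Rows 1 and 2 agree on BC; apply BC→DE and equate their DE entries. Row 2 is now all distinguished symbols — the join is lossless.
Dependency preservation: BC → DE; BCE → D are not contained in any single fragment, but the restricted closure of each left-hand side across the fragments still reaches the right-hand side; the remaining FDs each lie inside some fragment. All dependencies are preserved.

lossless and dependency-preserving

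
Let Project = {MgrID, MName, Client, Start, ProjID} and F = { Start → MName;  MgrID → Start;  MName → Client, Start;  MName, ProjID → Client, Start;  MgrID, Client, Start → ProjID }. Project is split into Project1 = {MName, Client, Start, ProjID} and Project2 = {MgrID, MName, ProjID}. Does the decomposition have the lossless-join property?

Yes

Common attributes: Project1 ∩ Project2 = {MName, ProjID}.
Closure of {MName, ProjID}: MName → Client, Start applies, adding Client, Start. So (MName, ProjID)⁺ = {MName, Client, Start, ProjID}.
This closure contains every attribute of Project1, so Project1 ∩ Project2 → Project1. The join is lossless.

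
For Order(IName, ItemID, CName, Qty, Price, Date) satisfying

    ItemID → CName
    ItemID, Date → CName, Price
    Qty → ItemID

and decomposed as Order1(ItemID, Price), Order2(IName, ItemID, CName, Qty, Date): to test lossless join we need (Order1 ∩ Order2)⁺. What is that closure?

ItemID, CName

Order1 ∩ Order2 = {ItemID}.
ItemID → CName applies, adding CName
Closure: {ItemID, CName}.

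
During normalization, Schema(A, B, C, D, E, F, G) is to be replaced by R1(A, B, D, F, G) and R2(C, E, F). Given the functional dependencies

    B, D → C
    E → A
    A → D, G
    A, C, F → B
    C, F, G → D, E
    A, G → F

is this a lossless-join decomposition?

Common attributes: R1 ∩ R2 = {F}.
No dependency enlarges {F}, so (F)⁺ = {F}.
The closure contains neither all of R1 = {A, B, D, F, G} nor all of R2 = {C, E, F}, so the common attributes are not a superkey of either fragment. The join is lossy.

No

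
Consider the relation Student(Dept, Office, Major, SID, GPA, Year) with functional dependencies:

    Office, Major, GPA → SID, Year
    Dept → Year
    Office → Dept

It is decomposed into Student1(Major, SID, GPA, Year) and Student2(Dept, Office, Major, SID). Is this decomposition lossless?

No

Common attributes: Student1 ∩ Student2 = {Major, SID}.
No dependency enlarges {Major, SID}, so (Major, SID)⁺ = {Major, SID}.
The closure contains neither all of Student1 = {Major, SID, GPA, Year} nor all of Student2 = {Dept, Office, Major, SID}, so the common attributes are not a superkey of either fragment. The join is lossy.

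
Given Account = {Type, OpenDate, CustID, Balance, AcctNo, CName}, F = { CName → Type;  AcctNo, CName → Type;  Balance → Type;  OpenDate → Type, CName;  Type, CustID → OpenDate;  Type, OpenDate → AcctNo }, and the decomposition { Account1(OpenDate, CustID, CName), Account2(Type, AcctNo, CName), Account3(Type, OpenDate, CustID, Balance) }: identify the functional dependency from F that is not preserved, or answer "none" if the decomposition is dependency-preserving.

Type, OpenDate → AcctNo

Check Type, OpenDate → AcctNo: no single fragment contains all of {Type, OpenDate, AcctNo}, and the restricted closure of {Type, OpenDate} across the fragments never reaches {AcctNo}.
CName → Type is preserved.
AcctNo, CName → Type is preserved.
Balance → Type is preserved.
OpenDate → Type, CName is preserved.
Type, CustID → OpenDate is preserved.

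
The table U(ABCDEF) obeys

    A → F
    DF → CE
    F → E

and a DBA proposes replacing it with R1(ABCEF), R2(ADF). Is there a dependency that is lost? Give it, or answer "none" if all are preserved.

DF → CE

Check DF → CE: no single fragment contains all of {CDEF}, and the restricted closure of {DF} across the fragments never reaches {CE}.
A → F is preserved.
F → E is preserved.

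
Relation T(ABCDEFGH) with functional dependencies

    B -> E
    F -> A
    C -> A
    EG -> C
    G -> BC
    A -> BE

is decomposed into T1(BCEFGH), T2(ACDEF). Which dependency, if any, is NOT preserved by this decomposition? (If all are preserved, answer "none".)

Check A → BE: no single fragment contains all of {ABE}, and the restricted closure of {A} across the fragments never reaches {BE}.
B → E is preserved.
F → A is preserved.
C → A is preserved.
EG → C is preserved.
G → BC is preserved.

A -> BE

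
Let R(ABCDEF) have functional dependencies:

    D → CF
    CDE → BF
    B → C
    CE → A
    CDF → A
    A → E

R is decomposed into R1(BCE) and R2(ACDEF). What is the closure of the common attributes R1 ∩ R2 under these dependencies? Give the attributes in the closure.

ACE

R1 ∩ R2 = {CE}.
CE → A applies, adding A
Closure: {ACE}.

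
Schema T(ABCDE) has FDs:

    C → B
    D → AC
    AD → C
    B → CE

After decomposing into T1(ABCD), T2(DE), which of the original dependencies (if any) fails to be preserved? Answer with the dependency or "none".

B → CE

Check B → CE: no single fragment contains all of {BCE}, and the restricted closure of {B} across the fragments never reaches {CE}.
C → B is preserved.
D → AC is preserved.
AD → C is preserved.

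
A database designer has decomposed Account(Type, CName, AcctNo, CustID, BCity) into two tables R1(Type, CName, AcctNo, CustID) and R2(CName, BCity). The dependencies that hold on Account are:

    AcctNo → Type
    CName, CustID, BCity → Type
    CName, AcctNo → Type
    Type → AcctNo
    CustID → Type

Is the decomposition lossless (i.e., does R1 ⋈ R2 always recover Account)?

Common attributes: R1 ∩ R2 = {CName}.
No dependency enlarges {CName}, so (CName)⁺ = {CName}.
The closure contains neither all of R1 = {Type, CName, AcctNo, CustID} nor all of R2 = {CName, BCity}, so the common attributes are not a superkey of either fragment. The join is lossy.

No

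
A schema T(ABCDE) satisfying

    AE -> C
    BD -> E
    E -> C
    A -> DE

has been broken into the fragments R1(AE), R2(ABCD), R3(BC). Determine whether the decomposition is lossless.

Chase test. Columns are ABCDE; row i has aⱼ where attribute j ∈ Ri, else bᵢⱼ.
Initial tableau (one row per fragment):
  row 1: a1 b12 b13 b14 a5
  row 2: a1 a2 a3 a4 b25
  row 3: b31 a2 a3 b34 b35
Rows 1 and 2 agree on A; apply A→DE and equate their DE entries.
Rows 1 and 2 agree on AE; apply AE→C and equate their C entries.
Row 2 is now all distinguished symbols — the join is lossless.

Yes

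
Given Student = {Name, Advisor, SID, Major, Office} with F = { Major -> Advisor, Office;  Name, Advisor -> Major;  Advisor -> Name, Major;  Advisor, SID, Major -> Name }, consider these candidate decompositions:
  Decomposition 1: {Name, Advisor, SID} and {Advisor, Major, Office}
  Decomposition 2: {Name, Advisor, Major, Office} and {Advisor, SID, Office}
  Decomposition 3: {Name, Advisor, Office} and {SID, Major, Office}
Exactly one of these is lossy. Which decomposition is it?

Decomposition 3

Decomposition 1: common = {Advisor}, closure = {Name, Advisor, Major, Office} → lossless.
Decomposition 2: common = {Advisor, Office}, closure = {Name, Advisor, Major, Office} → lossless.
Decomposition 3: common = {Office}, closure = {Office} → lossy.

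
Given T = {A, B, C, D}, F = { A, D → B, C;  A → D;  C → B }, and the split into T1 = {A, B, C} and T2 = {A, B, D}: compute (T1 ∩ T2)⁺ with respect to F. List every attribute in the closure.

T1 ∩ T2 = {A, B}.
A → D applies, adding D
A, D → B, C applies, adding C
Closure: {A, B, C, D}.

A, B, C, D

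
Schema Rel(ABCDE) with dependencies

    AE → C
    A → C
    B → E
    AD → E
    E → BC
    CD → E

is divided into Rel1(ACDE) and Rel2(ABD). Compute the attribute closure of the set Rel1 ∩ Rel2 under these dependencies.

Rel1 ∩ Rel2 = {AD}.
A → C applies, adding C
AD → E applies, adding E
E → BC applies, adding B
Closure: {ABCDE}.

ABCDE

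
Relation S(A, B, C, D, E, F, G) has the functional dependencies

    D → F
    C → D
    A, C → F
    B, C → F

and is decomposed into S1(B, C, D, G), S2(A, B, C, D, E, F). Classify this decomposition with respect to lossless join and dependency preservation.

Lossless test: (B, C, D)⁺ = {B, C, D, F}, which is a superkey of neither fragment — lossy.
Dependency preservation: every FD's attributes lie within a single fragment, so each can be enforced locally — preserved.

lossy but dependency-preserving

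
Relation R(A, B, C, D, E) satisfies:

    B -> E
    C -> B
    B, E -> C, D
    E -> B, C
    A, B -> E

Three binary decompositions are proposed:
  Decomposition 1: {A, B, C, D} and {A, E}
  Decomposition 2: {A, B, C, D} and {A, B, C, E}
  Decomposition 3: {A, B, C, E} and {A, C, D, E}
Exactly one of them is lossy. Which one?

Decomposition 1

Decomposition 1: common = {A}, closure = {A} → lossy.
Decomposition 2: common = {A, B, C}, closure = {A, B, C, D, E} → lossless.
Decomposition 3: common = {A, C, E}, closure = {A, B, C, D, E} → lossless.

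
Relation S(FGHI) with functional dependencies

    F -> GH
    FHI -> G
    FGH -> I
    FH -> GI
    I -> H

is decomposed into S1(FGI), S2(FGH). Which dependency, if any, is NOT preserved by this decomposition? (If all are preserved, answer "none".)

Check I → H: no single fragment contains all of {HI}, and the restricted closure of {I} across the fragments never reaches {H}.
F → GH is preserved.
FHI → G is preserved.
FGH → I is preserved.
FH → GI is preserved.

I -> H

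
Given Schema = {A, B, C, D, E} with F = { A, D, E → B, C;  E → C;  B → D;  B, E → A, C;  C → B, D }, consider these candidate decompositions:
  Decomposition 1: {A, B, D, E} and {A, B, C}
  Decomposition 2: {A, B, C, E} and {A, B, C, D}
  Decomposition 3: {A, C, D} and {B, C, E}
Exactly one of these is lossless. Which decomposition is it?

Decomposition 2

Decomposition 1: common = {A, B}, closure = {A, B, D} → lossy.
Decomposition 2: common = {A, B, C}, closure = {A, B, C, D} → lossless.
Decomposition 3: common = {C}, closure = {B, C, D} → lossy.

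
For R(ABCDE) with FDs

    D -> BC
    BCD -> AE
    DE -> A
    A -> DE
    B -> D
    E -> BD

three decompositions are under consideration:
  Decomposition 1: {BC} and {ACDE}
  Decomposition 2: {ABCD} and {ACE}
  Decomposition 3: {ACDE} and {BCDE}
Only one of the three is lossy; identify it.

Decomposition 1

Decomposition 1: common = {C}, closure = {C} → lossy.
Decomposition 2: common = {AC}, closure = {ABCDE} → lossless.
Decomposition 3: common = {CDE}, closure = {ABCDE} → lossless.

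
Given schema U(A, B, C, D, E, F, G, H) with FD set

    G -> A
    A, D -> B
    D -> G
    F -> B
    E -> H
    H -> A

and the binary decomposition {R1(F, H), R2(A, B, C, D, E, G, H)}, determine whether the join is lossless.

Common attributes: R1 ∩ R2 = {H}.
Closure of {H}: H → A applies, adding A. So (H)⁺ = {A, H}.
The closure contains neither all of R1 = {F, H} nor all of R2 = {A, B, C, D, E, G, H}, so the common attributes are not a superkey of either fragment. The join is lossy.

No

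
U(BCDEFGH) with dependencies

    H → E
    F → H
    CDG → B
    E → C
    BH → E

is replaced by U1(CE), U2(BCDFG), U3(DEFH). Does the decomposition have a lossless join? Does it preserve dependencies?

lossless and dependency-preserving

Lossless test (chase): Rows 2 and 3 agree on F; apply F→H and equate their H entries. Rows 1 and 3 agree on E; apply E→C and equate their C entries. Rows 2 and 3 agree on H; apply H→E and equate their E entries. Row 2 is now all distinguished symbols — the join is lossless.
Dependency preservation: BH → E is not contained in any single fragment, but the restricted closure of its left-hand side across the fragments still reaches the right-hand side; the remaining FDs each lie inside some fragment. All dependencies are preserved.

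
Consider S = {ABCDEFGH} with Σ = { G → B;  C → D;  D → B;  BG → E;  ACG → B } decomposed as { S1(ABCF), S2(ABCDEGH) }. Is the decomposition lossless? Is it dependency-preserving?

Lossless test: (ABC)⁺ = {ABCD}, which is a superkey of neither fragment — lossy.
Dependency preservation: every FD's attributes lie within a single fragment, so each can be enforced locally — preserved.

lossy but dependency-preserving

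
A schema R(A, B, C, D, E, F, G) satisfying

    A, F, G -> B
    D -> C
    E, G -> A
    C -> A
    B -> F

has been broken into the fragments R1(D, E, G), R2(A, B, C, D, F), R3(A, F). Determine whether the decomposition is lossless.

Chase test. Columns are A, B, C, D, E, F, G; row i has aⱼ where attribute j ∈ Ri, else bᵢⱼ.
Initial tableau (one row per fragment):
  row 1: b11 b12 b13 a4 a5 b16 a7
  row 2: a1 a2 a3 a4 b25 a6 b27
  row 3: a1 b32 b33 b34 b35 a6 b37
Rows 1 and 2 agree on D; apply D→C and equate their C entries.
Rows 1 and 2 agree on C; apply C→A and equate their A entries.
No row becomes fully distinguished — the join is lossy.

No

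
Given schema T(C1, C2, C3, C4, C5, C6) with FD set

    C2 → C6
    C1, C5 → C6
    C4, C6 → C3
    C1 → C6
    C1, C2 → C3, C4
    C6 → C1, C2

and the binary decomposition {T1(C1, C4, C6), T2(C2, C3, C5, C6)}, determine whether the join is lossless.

Common attributes: T1 ∩ T2 = {C6}.
Closure of {C6}: C6 → C1, C2 applies, adding C1, C2; C1, C2 → C3, C4 applies, adding C3, C4. So (C6)⁺ = {C1, C2, C3, C4, C6}.
This closure contains every attribute of T1, so T1 ∩ T2 → T1. The join is lossless.

Yes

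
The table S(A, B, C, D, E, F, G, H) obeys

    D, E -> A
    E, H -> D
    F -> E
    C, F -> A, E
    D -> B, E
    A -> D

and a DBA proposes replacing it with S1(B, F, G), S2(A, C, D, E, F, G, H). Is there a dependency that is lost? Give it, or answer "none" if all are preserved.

Check D → B, E: no single fragment contains all of {B, D, E}, and the restricted closure of {D} across the fragments never reaches {B, E}.
D, E → A is preserved.
E, H → D is preserved.
F → E is preserved.
C, F → A, E is preserved.
A → D is preserved.

D -> B, E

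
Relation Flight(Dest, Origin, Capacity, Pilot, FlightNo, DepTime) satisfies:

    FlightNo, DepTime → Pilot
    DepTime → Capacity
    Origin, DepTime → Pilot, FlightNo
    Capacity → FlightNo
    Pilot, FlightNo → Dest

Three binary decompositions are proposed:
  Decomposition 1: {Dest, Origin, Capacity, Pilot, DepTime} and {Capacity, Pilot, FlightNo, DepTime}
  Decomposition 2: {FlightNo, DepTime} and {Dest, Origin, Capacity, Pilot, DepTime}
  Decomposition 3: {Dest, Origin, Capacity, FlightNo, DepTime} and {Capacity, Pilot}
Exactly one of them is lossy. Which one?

Decomposition 1: common = {Capacity, Pilot, DepTime}, closure = {Dest, Capacity, Pilot, FlightNo, DepTime} → lossless.
Decomposition 2: common = {DepTime}, closure = {Dest, Capacity, Pilot, FlightNo, DepTime} → lossless.
Decomposition 3: common = {Capacity}, closure = {Capacity, FlightNo} → lossy.

Decomposition 3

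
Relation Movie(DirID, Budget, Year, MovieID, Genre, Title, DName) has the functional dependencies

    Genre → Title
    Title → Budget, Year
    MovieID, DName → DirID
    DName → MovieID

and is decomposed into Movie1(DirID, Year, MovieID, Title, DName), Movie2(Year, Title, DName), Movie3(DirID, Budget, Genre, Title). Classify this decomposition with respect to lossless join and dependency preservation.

lossy but dependency-preserving

Lossless test (chase): Rows 1 and 2 agree on Title; apply Title→Budget, Year and equate their Budget, Year entries. Rows 1 and 3 agree on Title; apply Title→Budget, Year and equate their Budget, Year entries. Rows 1 and 2 agree on DName; apply DName→MovieID and equate their MovieID entries. Rows 1 and 2 agree on MovieID, DName; apply MovieID, DName→DirID and equate their DirID entries. No row becomes fully distinguished — the join is lossy.
Dependency preservation: Title → Budget, Year is not contained in any single fragment, but the restricted closure of its left-hand side across the fragments still reaches the right-hand side; the remaining FDs each lie inside some fragment. All dependencies are preserved.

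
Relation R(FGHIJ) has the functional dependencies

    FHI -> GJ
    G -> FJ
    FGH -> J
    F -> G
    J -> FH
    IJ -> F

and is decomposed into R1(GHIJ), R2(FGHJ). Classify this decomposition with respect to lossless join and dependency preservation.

lossless and dependency-preserving

Lossless test: (GHJ)⁺ = {FGHJ}, which contains all of one fragment — lossless.
Dependency preservation: FHI → GJ; IJ → F are not contained in any single fragment, but the restricted closure of each left-hand side across the fragments still reaches the right-hand side; the remaining FDs each lie inside some fragment. All dependencies are preserved.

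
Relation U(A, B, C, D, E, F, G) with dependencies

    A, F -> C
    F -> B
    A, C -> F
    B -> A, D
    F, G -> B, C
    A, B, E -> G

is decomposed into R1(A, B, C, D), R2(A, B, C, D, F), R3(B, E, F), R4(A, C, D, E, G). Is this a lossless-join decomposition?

Yes

Chase test. Columns are A, B, C, D, E, F, G; row i has aⱼ where attribute j ∈ Ri, else bᵢⱼ.
Initial tableau (one row per fragment):
  row 1: a1 a2 a3 a4 b15 b16 b17
  row 2: a1 a2 a3 a4 b25 a6 b27
  row 3: b31 a2 b33 b34 a5 a6 b37
  row 4: a1 b42 a3 a4 a5 b46 a7
Rows 1 and 2 agree on A, C; apply A, C→F and equate their F entries.
Rows 1 and 4 agree on A, C; apply A, C→F and equate their F entries.
Rows 1 and 3 agree on B; apply B→A, D and equate their A, D entries.
Rows 1 and 3 agree on A, F; apply A, F→C and equate their C entries.
Rows 1 and 4 agree on F; apply F→B and equate their B entries.
Rows 3 and 4 agree on A, B, E; apply A, B, E→G and equate their G entries.
Row 3 is now all distinguished symbols — the join is lossless.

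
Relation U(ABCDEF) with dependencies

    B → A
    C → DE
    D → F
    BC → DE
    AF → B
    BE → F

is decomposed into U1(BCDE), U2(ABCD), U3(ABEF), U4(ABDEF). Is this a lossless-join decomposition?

Chase test. Columns are ABCDEF; row i has aⱼ where attribute j ∈ Ui, else bᵢⱼ.
Initial tableau (one row per fragment):
  row 1: b11 a2 a3 a4 a5 b16
  row 2: a1 a2 a3 a4 b25 b26
  row 3: a1 a2 b33 b34 a5 a6
  row 4: a1 a2 b43 a4 a5 a6
Rows 1 and 2 agree on B; apply B→A and equate their A entries.
Rows 1 and 2 agree on C; apply C→DE and equate their DE entries.
Rows 1 and 2 agree on D; apply D→F and equate their F entries.
Rows 1 and 4 agree on D; apply D→F and equate their F entries.
Row 1 is now all distinguished symbols — the join is lossless.

Yes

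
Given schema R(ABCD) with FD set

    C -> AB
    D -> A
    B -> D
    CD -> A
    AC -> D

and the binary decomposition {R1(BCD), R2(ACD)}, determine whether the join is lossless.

Common attributes: R1 ∩ R2 = {CD}.
Closure of {CD}: C → AB applies, adding AB. So (CD)⁺ = {ABCD}.
This closure contains every attribute of R1, so R1 ∩ R2 → R1. The join is lossless.

Yes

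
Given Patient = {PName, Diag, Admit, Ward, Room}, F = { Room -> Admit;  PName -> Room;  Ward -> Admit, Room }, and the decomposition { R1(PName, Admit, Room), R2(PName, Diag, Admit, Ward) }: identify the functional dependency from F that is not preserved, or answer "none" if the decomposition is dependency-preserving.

Ward -> Admit, Room

Check Ward → Admit, Room: no single fragment contains all of {Admit, Ward, Room}, and the restricted closure of {Ward} across the fragments never reaches {Admit, Room}.
Room → Admit is preserved.
PName → Room is preserved.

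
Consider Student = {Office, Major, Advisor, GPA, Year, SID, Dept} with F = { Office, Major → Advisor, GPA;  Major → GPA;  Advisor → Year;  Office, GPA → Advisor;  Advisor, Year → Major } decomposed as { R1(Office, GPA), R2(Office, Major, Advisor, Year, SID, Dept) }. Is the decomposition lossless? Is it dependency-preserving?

Lossless test: (Office)⁺ = {Office}, which is a superkey of neither fragment — lossy.
Dependency preservation: the restricted closure of {Office, Major} across the fragments never reaches {Advisor, GPA}, so Office, Major → Advisor, GPA cannot be enforced without a join — not preserved.

lossy and not dependency-preserving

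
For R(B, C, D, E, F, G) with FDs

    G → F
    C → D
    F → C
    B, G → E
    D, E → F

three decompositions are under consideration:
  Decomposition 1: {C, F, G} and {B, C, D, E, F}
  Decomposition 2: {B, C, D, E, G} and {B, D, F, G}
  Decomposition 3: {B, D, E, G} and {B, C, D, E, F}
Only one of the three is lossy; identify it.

Decomposition 1: common = {C, F}, closure = {C, D, F} → lossy.
Decomposition 2: common = {B, D, G}, closure = {B, C, D, E, F, G} → lossless.
Decomposition 3: common = {B, D, E}, closure = {B, C, D, E, F} → lossless.

Decomposition 1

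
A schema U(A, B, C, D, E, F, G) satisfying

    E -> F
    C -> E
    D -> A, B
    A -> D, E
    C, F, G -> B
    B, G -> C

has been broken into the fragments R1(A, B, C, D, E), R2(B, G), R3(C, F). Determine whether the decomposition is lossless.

Chase test. Columns are A, B, C, D, E, F, G; row i has aⱼ where attribute j ∈ Ri, else bᵢⱼ.
Initial tableau (one row per fragment):
  row 1: a1 a2 a3 a4 a5 b16 b17
  row 2: b21 a2 b23 b24 b25 b26 a7
  row 3: b31 b32 a3 b34 b35 a6 b37
Rows 1 and 3 agree on C; apply C→E and equate their E entries.
Rows 1 and 3 agree on E; apply E→F and equate their F entries.
No row becomes fully distinguished — the join is lossy.

No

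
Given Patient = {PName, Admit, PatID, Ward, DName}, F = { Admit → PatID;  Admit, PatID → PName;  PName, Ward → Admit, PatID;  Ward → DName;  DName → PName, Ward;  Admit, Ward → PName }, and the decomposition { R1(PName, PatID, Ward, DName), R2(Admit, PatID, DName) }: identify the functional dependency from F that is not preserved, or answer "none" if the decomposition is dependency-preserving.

Admit, PatID → PName

Check Admit, PatID → PName: no single fragment contains all of {PName, Admit, PatID}, and the restricted closure of {Admit, PatID} across the fragments never reaches {PName}.
Admit → PatID is preserved.
PName, Ward → Admit, PatID is preserved.
Ward → DName is preserved.
DName → PName, Ward is preserved.
Admit, Ward → PName is preserved.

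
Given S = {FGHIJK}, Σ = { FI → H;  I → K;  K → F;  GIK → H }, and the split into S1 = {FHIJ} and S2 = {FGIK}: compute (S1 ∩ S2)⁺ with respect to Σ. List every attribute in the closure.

S1 ∩ S2 = {FI}.
FI → H applies, adding H
I → K applies, adding K
Closure: {FHIK}.

FHIK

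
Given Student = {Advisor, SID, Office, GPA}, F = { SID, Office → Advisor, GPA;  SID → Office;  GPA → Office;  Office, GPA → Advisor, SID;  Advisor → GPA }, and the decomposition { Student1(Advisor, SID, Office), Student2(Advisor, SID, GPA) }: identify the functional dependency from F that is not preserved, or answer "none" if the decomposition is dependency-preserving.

SID, Office → Advisor, GPA: restricted closure across fragments reaches Advisor, GPA.
SID → Office lies within Student1.
GPA → Office: restricted closure across fragments reaches Office.
Office, GPA → Advisor, SID: restricted closure across fragments reaches Advisor, SID.
Advisor → GPA lies within Student2.
Every dependency is enforceable on the fragments, so the decomposition is dependency-preserving.

none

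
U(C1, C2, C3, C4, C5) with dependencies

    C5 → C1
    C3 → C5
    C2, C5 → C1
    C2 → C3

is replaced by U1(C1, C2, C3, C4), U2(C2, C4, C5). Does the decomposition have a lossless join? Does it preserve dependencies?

lossless but not dependency-preserving

Lossless test: (C2, C4)⁺ = {C1, C2, C3, C4, C5}, which contains all of one fragment — lossless.
Dependency preservation: the restricted closure of {C5} across the fragments never reaches {C1}, so C5 → C1 cannot be enforced without a join — not preserved.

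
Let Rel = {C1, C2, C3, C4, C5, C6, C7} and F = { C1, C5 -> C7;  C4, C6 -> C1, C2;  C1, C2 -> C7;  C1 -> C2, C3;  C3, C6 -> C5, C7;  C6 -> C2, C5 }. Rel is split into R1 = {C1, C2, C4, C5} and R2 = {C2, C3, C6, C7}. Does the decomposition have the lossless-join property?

No

Common attributes: R1 ∩ R2 = {C2}.
No dependency enlarges {C2}, so (C2)⁺ = {C2}.
The closure contains neither all of R1 = {C1, C2, C4, C5} nor all of R2 = {C2, C3, C6, C7}, so the common attributes are not a superkey of either fragment. The join is lossy.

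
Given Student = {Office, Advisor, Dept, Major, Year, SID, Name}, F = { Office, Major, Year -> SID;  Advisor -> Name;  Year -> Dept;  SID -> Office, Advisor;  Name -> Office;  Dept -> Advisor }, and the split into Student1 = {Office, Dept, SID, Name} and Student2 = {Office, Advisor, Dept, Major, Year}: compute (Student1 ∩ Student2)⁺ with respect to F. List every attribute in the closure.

Office, Advisor, Dept, Name

Student1 ∩ Student2 = {Office, Dept}.
Dept → Advisor applies, adding Advisor
Advisor → Name applies, adding Name
Closure: {Office, Advisor, Dept, Name}.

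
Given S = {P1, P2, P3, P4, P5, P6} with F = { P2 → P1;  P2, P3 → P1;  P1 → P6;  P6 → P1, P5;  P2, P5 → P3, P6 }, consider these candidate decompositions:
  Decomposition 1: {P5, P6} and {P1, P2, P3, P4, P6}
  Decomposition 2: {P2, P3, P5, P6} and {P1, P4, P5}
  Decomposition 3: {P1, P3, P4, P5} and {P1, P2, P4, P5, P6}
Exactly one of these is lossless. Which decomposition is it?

Decomposition 1

Decomposition 1: common = {P6}, closure = {P1, P5, P6} → lossless.
Decomposition 2: common = {P5}, closure = {P5} → lossy.
Decomposition 3: common = {P1, P4, P5}, closure = {P1, P4, P5, P6} → lossy.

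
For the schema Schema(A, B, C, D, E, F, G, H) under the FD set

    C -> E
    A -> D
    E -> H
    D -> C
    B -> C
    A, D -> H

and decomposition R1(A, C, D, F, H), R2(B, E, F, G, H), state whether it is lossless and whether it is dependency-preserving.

Lossless test: (F, H)⁺ = {F, H}, which is a superkey of neither fragment — lossy.
Dependency preservation: the restricted closure of {C} across the fragments never reaches {E}, so C → E cannot be enforced without a join — not preserved.

lossy and not dependency-preserving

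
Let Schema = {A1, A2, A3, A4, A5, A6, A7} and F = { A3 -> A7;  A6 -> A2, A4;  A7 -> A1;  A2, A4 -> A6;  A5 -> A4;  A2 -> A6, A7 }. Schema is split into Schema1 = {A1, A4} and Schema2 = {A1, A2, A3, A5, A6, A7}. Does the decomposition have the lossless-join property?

No

Common attributes: Schema1 ∩ Schema2 = {A1}.
No dependency enlarges {A1}, so (A1)⁺ = {A1}.
The closure contains neither all of Schema1 = {A1, A4} nor all of Schema2 = {A1, A2, A3, A5, A6, A7}, so the common attributes are not a superkey of either fragment. The join is lossy.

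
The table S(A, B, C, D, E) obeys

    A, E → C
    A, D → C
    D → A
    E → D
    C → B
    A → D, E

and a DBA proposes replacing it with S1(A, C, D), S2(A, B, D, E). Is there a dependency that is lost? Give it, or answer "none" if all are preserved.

Check C → B: no single fragment contains all of {B, C}, and the restricted closure of {C} across the fragments never reaches {B}.
A, E → C is preserved.
A, D → C is preserved.
D → A is preserved.
E → D is preserved.
A → D, E is preserved.

C → B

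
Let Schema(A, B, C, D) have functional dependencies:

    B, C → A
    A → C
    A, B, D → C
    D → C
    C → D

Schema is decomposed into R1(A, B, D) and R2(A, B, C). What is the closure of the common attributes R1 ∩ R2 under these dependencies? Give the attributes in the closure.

R1 ∩ R2 = {A, B}.
A → C applies, adding C
C → D applies, adding D
Closure: {A, B, C, D}.

A, B, C, D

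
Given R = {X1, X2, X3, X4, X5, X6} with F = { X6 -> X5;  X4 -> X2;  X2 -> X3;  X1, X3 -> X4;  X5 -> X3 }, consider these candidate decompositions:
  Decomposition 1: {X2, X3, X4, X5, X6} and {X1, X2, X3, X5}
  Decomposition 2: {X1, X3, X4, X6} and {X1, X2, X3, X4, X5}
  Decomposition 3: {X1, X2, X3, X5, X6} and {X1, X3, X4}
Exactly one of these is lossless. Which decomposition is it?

Decomposition 1: common = {X2, X3, X5}, closure = {X2, X3, X5} → lossy.
Decomposition 2: common = {X1, X3, X4}, closure = {X1, X2, X3, X4} → lossy.
Decomposition 3: common = {X1, X3}, closure = {X1, X2, X3, X4} → lossless.

Decomposition 3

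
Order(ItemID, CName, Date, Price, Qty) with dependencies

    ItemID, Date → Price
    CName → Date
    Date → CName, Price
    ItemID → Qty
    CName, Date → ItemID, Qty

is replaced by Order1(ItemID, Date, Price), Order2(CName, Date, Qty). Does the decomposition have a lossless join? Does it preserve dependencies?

lossless but not dependency-preserving

Lossless test: (Date)⁺ = {ItemID, CName, Date, Price, Qty}, which contains all of one fragment — lossless.
Dependency preservation: the restricted closure of {ItemID} across the fragments never reaches {Qty}, so ItemID → Qty cannot be enforced without a join — not preserved.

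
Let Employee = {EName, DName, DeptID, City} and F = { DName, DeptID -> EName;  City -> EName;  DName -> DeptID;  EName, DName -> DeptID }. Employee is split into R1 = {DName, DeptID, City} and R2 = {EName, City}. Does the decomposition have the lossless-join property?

Yes

Common attributes: R1 ∩ R2 = {City}.
Closure of {City}: City → EName applies, adding EName. So (City)⁺ = {EName, City}.
This closure contains every attribute of R2, so R1 ∩ R2 → R2. The join is lossless.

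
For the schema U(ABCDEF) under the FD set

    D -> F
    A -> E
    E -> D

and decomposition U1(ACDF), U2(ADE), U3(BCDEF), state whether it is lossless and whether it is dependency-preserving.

lossy but dependency-preserving

Lossless test (chase): Rows 1 and 2 agree on D; apply D→F and equate their F entries. Rows 1 and 2 agree on A; apply A→E and equate their E entries. No row becomes fully distinguished — the join is lossy.
Dependency preservation: every FD's attributes lie within a single fragment, so each can be enforced locally — preserved.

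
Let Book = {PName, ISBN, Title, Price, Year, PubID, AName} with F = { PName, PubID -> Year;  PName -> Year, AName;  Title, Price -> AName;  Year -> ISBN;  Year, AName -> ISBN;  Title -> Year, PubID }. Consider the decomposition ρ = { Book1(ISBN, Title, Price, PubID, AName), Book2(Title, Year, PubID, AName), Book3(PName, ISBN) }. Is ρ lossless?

Chase test. Columns are PName, ISBN, Title, Price, Year, PubID, AName; row i has aⱼ where attribute j ∈ Booki, else bᵢⱼ.
Initial tableau (one row per fragment):
  row 1: b11 a2 a3 a4 b15 a6 a7
  row 2: b21 b22 a3 b24 a5 a6 a7
  row 3: a1 a2 b33 b34 b35 b36 b37
Rows 1 and 2 agree on Title; apply Title→Year, PubID and equate their Year, PubID entries.
Rows 1 and 2 agree on Year; apply Year→ISBN and equate their ISBN entries.
No row becomes fully distinguished — the join is lossy.

No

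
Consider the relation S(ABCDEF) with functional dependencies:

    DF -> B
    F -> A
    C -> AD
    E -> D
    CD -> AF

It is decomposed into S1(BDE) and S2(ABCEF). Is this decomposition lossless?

Common attributes: S1 ∩ S2 = {BE}.
Closure of {BE}: E → D applies, adding D. So (BE)⁺ = {BDE}.
This closure contains every attribute of S1, so S1 ∩ S2 → S1. The join is lossless.

Yes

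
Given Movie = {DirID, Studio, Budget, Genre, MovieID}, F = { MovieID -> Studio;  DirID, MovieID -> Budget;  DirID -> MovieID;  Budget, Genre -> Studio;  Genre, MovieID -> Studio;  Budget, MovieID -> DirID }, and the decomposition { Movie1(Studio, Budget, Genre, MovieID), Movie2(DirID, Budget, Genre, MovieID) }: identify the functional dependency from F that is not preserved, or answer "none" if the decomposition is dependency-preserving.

none

MovieID → Studio lies within Movie1.
DirID, MovieID → Budget lies within Movie2.
DirID → MovieID lies within Movie2.
Budget, Genre → Studio lies within Movie1.
Genre, MovieID → Studio lies within Movie1.
Budget, MovieID → DirID lies within Movie2.
Every dependency is enforceable on the fragments, so the decomposition is dependency-preserving.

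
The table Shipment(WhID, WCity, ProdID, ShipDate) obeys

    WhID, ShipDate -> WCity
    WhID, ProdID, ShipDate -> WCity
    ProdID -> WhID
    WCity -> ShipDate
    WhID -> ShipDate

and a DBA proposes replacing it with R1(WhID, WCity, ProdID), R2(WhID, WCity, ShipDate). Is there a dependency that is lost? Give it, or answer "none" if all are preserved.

none

WhID, ShipDate → WCity lies within R2.
WhID, ProdID, ShipDate → WCity: restricted closure across fragments reaches WCity.
ProdID → WhID lies within R1.
WCity → ShipDate lies within R2.
WhID → ShipDate lies within R2.
Every dependency is enforceable on the fragments, so the decomposition is dependency-preserving.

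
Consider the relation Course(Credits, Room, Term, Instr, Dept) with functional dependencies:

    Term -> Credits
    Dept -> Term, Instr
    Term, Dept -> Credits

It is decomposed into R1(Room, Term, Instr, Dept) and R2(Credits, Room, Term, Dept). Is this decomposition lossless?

Yes

Common attributes: R1 ∩ R2 = {Room, Term, Dept}.
Closure of {Room, Term, Dept}: Term → Credits applies, adding Credits; Dept → Term, Instr applies, adding Instr. So (Room, Term, Dept)⁺ = {Credits, Room, Term, Instr, Dept}.
This closure contains every attribute of R1, so R1 ∩ R2 → R1. The join is lossless.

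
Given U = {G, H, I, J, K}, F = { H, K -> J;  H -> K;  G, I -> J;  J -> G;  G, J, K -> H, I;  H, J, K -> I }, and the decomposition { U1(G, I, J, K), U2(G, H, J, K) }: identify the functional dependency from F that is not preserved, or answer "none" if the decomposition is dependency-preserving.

H, K → J lies within U2.
H → K lies within U2.
G, I → J lies within U1.
J → G lies within U1.
G, J, K → H, I: restricted closure across fragments reaches H, I.
H, J, K → I: restricted closure across fragments reaches I.
Every dependency is enforceable on the fragments, so the decomposition is dependency-preserving.

none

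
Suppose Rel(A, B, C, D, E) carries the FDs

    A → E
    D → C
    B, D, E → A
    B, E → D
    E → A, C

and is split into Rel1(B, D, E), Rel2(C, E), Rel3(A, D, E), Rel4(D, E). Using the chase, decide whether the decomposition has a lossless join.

Yes

Chase test. Columns are A, B, C, D, E; row i has aⱼ where attribute j ∈ Reli, else bᵢⱼ.
Initial tableau (one row per fragment):
  row 1: b11 a2 b13 a4 a5
  row 2: b21 b22 a3 b24 a5
  row 3: a1 b32 b33 a4 a5
  row 4: b41 b42 b43 a4 a5
Rows 1 and 3 agree on D; apply D→C and equate their C entries.
Rows 1 and 4 agree on D; apply D→C and equate their C entries.
Rows 1 and 2 agree on E; apply E→A, C and equate their A, C entries.
Rows 1 and 3 agree on E; apply E→A, C and equate their A, C entries.
Rows 1 and 4 agree on E; apply E→A, C and equate their A, C entries.
Row 1 is now all distinguished symbols — the join is lossless.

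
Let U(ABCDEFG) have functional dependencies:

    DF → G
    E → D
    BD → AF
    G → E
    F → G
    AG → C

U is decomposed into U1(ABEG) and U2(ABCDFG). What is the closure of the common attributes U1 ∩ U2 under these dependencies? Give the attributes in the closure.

U1 ∩ U2 = {ABG}.
G → E applies, adding E
AG → C applies, adding C
E → D applies, adding D
BD → AF applies, adding F
Closure: {ABCDEFG}.

ABCDEFG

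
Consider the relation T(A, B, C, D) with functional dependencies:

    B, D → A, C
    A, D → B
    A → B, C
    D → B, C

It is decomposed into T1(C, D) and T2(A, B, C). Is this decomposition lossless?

No

Common attributes: T1 ∩ T2 = {C}.
No dependency enlarges {C}, so (C)⁺ = {C}.
The closure contains neither all of T1 = {C, D} nor all of T2 = {A, B, C}, so the common attributes are not a superkey of either fragment. The join is lossy.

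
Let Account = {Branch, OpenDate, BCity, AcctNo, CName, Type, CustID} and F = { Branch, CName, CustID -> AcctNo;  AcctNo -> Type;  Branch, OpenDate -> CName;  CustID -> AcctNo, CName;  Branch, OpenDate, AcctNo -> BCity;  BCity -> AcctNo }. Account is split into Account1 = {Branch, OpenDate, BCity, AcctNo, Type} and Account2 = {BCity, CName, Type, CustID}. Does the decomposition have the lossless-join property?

No

Common attributes: Account1 ∩ Account2 = {BCity, Type}.
Closure of {BCity, Type}: BCity → AcctNo applies, adding AcctNo. So (BCity, Type)⁺ = {BCity, AcctNo, Type}.
The closure contains neither all of Account1 = {Branch, OpenDate, BCity, AcctNo, Type} nor all of Account2 = {BCity, CName, Type, CustID}, so the common attributes are not a superkey of either fragment. The join is lossy.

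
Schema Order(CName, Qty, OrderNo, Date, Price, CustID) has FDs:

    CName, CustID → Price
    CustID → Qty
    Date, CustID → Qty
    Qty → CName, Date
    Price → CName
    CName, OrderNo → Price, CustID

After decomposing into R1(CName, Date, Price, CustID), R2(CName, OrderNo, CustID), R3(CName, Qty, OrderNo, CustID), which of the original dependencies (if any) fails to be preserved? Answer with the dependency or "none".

Qty → CName, Date

Check Qty → CName, Date: no single fragment contains all of {CName, Qty, Date}, and the restricted closure of {Qty} across the fragments never reaches {CName, Date}.
CName, CustID → Price is preserved.
CustID → Qty is preserved.
Date, CustID → Qty is preserved.
Price → CName is preserved.
CName, OrderNo → Price, CustID is preserved.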